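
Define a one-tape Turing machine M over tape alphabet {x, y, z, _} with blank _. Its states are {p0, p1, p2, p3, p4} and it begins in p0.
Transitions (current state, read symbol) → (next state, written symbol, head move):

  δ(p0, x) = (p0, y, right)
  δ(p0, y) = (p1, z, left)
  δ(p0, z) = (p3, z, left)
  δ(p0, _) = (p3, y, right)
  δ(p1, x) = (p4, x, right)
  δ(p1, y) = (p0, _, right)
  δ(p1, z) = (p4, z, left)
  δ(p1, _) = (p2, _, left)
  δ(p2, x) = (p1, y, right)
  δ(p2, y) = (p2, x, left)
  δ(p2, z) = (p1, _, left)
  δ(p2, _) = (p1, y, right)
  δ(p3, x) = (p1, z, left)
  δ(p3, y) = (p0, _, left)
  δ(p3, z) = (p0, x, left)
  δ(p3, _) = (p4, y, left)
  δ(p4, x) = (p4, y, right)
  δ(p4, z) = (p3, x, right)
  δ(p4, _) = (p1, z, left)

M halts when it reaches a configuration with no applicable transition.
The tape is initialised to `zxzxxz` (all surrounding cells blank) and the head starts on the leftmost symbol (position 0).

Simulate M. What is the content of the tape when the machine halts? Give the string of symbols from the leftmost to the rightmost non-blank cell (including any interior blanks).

yxyyzzxzxxz

state=p0 head=0 tape=_____[z]xzxxz   (p0,z)→(p3,z,left)
state=p3 head=-1 tape=____[_]zxzxxz   (p3,_)→(p4,y,left)
state=p4 head=-2 tape=___[_]yzxzxxz   (p4,_)→(p1,z,left)
state=p1 head=-3 tape=__[_]zyzxzxxz   (p1,_)→(p2,_,left)
state=p2 head=-4 tape=_[_]_zyzxzxxz   (p2,_)→(p1,y,right)
state=p1 head=-3 tape=_y[_]zyzxzxxz   (p1,_)→(p2,_,left)
state=p2 head=-4 tape=_[y]_zyzxzxxz   (p2,y)→(p2,x,left)
state=p2 head=-5 tape=[_]x_zyzxzxxz   (p2,_)→(p1,y,right)
state=p1 head=-4 tape=y[x]_zyzxzxxz   (p1,x)→(p4,x,right)
state=p4 head=-3 tape=yx[_]zyzxzxxz   (p4,_)→(p1,z,left)
state=p1 head=-4 tape=y[x]zzyzxzxxz   (p1,x)→(p4,x,right)
state=p4 head=-3 tape=yx[z]zyzxzxxz   (p4,z)→(p3,x,right)
state=p3 head=-2 tape=yxx[z]yzxzxxz   (p3,z)→(p0,x,left)
state=p0 head=-3 tape=yx[x]xyzxzxxz   (p0,x)→(p0,y,right)
state=p0 head=-2 tape=yxy[x]yzxzxxz   (p0,x)→(p0,y,right)
state=p0 head=-1 tape=yxyy[y]zxzxxz   (p0,y)→(p1,z,left)
state=p1 head=-2 tape=yxy[y]zzxzxxz   (p1,y)→(p0,_,right)
state=p0 head=-1 tape=yxy_[z]zxzxxz   (p0,z)→(p3,z,left)
state=p3 head=-2 tape=yxy[_]zzxzxxz   (p3,_)→(p4,y,left)
state=p4 head=-3 tape=yx[y]yzzxzxxz
The non-blank tape span at halt is yxyyzzxzxxz.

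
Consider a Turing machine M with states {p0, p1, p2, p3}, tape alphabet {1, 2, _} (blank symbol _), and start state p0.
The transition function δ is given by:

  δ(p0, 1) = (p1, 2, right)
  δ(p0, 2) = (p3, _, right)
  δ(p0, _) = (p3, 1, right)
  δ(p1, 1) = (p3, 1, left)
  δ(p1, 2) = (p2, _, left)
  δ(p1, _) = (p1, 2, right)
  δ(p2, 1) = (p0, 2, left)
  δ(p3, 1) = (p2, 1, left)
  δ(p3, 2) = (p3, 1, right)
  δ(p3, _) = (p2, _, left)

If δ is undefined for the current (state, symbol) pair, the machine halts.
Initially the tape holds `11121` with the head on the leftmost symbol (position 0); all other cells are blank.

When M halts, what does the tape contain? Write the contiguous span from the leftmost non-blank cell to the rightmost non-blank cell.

p0 | _[1]1121   read 1 → write 2, move right, go to p1
p1 | _2[1]121   read 1 → write 1, move left, go to p3
p3 | _[2]1121   read 2 → write 1, move right, go to p3
p3 | _1[1]121   read 1 → write 1, move left, go to p2
p2 | _[1]1121   read 1 → write 2, move left, go to p0
p0 | [_]21121   read _ → write 1, move right, go to p3
p3 | 1[2]1121   read 2 → write 1, move right, go to p3
p3 | 11[1]121   read 1 → write 1, move left, go to p2
p2 | 1[1]1121   read 1 → write 2, move left, go to p0
p0 | [1]21121   read 1 → write 2, move right, go to p1
p1 | 2[2]1121   read 2 → write _, move left, go to p2
p2 | [2]_1121
The non-blank tape span at halt is 2_1121.

2_1121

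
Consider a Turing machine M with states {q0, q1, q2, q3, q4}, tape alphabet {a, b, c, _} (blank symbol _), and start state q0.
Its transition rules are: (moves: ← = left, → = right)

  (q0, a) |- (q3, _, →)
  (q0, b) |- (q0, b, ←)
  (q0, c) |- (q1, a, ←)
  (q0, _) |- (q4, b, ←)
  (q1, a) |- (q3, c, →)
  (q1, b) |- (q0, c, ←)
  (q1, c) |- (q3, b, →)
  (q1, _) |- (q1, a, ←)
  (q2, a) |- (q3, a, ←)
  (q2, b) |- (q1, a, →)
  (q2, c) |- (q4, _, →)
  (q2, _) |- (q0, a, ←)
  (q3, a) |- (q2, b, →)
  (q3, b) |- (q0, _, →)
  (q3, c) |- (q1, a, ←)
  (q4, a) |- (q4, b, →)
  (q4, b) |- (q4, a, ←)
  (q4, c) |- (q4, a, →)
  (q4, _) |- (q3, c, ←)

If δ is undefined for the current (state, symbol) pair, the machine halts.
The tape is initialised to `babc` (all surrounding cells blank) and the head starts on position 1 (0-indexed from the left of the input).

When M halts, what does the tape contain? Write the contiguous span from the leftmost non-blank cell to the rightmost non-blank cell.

q0 | ___b[a]bc   read a → write _, move →, go to q3
q3 | ___b_[b]c   read b → write _, move →, go to q0
q0 | ___b__[c]   read c → write a, move ←, go to q1
q1 | ___b_[_]a   read _ → write a, move ←, go to q1
q1 | ___b[_]aa   read _ → write a, move ←, go to q1
q1 | ___[b]aaa   read b → write c, move ←, go to q0
q0 | __[_]caaa   read _ → write b, move ←, go to q4
q4 | _[_]bcaaa   read _ → write c, move ←, go to q3
q3 | [_]cbcaaa
The non-blank tape span at halt is cbcaaa.

cbcaaa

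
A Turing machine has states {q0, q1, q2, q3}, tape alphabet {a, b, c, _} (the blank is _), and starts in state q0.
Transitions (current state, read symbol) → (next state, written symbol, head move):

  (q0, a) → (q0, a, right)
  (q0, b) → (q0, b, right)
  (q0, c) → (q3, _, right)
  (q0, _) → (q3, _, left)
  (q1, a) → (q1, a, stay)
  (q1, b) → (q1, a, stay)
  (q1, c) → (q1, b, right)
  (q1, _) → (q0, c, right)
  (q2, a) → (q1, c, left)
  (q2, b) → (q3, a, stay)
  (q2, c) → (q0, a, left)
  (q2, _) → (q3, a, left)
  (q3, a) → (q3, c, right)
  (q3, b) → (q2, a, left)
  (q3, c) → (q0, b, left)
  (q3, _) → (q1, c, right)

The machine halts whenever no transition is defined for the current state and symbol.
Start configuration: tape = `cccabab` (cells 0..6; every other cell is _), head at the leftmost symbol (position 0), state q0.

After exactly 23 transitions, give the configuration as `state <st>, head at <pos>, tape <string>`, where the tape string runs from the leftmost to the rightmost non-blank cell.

state q1, head at 3, tape cccaaab

state=q0 head=0 tape=_[c]ccabab   (q0,c)→(q3,_,right)
state=q3 head=1 tape=__[c]cabab   (q3,c)→(q0,b,left)
state=q0 head=0 tape=_[_]bcabab   (q0,_)→(q3,_,left)
state=q3 head=-1 tape=[_]_bcabab   (q3,_)→(q1,c,right)
state=q1 head=0 tape=c[_]bcabab   (q1,_)→(q0,c,right)
state=q0 head=1 tape=cc[b]cabab   (q0,b)→(q0,b,right)
state=q0 head=2 tape=ccb[c]abab   (q0,c)→(q3,_,right)
state=q3 head=3 tape=ccb_[a]bab   (q3,a)→(q3,c,right)
state=q3 head=4 tape=ccb_c[b]ab   (q3,b)→(q2,a,left)
state=q2 head=3 tape=ccb_[c]aab   (q2,c)→(q0,a,left)
state=q0 head=2 tape=ccb[_]aaab   (q0,_)→(q3,_,left)
state=q3 head=1 tape=cc[b]_aaab   (q3,b)→(q2,a,left)
state=q2 head=0 tape=c[c]a_aaab   (q2,c)→(q0,a,left)
state=q0 head=-1 tape=[c]aa_aaab   (q0,c)→(q3,_,right)
state=q3 head=0 tape=_[a]a_aaab   (q3,a)→(q3,c,right)
state=q3 head=1 tape=_c[a]_aaab   (q3,a)→(q3,c,right)
state=q3 head=2 tape=_cc[_]aaab   (q3,_)→(q1,c,right)
state=q1 head=3 tape=_ccc[a]aab   (q1,a)→(q1,a,stay)
state=q1 head=3 tape=_ccc[a]aab   (q1,a)→(q1,a,stay)
state=q1 head=3 tape=_ccc[a]aab   (q1,a)→(q1,a,stay)
state=q1 head=3 tape=_ccc[a]aab   (q1,a)→(q1,a,stay)
state=q1 head=3 tape=_ccc[a]aab   (q1,a)→(q1,a,stay)
state=q1 head=3 tape=_ccc[a]aab   (q1,a)→(q1,a,stay)
state=q1 head=3 tape=_ccc[a]aab
After 23 steps: state q1, head at 3, tape cccaaab.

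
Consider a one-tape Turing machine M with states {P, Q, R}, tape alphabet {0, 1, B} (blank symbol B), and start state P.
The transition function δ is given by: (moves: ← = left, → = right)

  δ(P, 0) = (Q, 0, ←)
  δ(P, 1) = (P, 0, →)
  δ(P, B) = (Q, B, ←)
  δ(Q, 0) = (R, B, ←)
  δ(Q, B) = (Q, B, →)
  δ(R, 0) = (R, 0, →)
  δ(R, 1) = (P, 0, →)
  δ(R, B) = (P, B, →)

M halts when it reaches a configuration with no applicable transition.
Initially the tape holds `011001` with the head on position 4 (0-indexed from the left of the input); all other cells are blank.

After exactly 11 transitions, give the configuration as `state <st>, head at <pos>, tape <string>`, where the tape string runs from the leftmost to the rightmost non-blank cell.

state Q, head at 1, tape 0BBB01

state=P head=4 tape=0110[0]1   (P,0)→(Q,0,←)
state=Q head=3 tape=011[0]01   (Q,0)→(R,B,←)
state=R head=2 tape=01[1]B01   (R,1)→(P,0,→)
state=P head=3 tape=010[B]01   (P,B)→(Q,B,←)
state=Q head=2 tape=01[0]B01   (Q,0)→(R,B,←)
state=R head=1 tape=0[1]BB01   (R,1)→(P,0,→)
state=P head=2 tape=00[B]B01   (P,B)→(Q,B,←)
state=Q head=1 tape=0[0]BB01   (Q,0)→(R,B,←)
state=R head=0 tape=[0]BBB01   (R,0)→(R,0,→)
state=R head=1 tape=0[B]BB01   (R,B)→(P,B,→)
state=P head=2 tape=0B[B]B01   (P,B)→(Q,B,←)
state=Q head=1 tape=0[B]BB01
After 11 steps: state Q, head at 1, tape 0BBB01.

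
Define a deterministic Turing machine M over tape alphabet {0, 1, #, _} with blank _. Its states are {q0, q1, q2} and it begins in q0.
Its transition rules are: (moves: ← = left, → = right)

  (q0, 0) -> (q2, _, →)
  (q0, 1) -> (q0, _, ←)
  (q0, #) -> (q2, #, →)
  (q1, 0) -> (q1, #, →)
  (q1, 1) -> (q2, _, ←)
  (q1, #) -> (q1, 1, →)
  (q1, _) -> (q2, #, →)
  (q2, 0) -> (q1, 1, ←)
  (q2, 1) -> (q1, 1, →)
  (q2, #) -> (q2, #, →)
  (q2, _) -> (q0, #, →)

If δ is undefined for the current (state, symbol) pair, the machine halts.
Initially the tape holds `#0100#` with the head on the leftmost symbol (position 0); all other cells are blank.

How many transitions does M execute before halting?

state=q0 head=0 tape=[#]0100#___   (q0,#)→(q2,#,→)
state=q2 head=1 tape=#[0]100#___   (q2,0)→(q1,1,←)
state=q1 head=0 tape=[#]1100#___   (q1,#)→(q1,1,→)
state=q1 head=1 tape=1[1]100#___   (q1,1)→(q2,_,←)
state=q2 head=0 tape=[1]_100#___   (q2,1)→(q1,1,→)
state=q1 head=1 tape=1[_]100#___   (q1,_)→(q2,#,→)
state=q2 head=2 tape=1#[1]00#___   (q2,1)→(q1,1,→)
state=q1 head=3 tape=1#1[0]0#___   (q1,0)→(q1,#,→)
state=q1 head=4 tape=1#1#[0]#___   (q1,0)→(q1,#,→)
state=q1 head=5 tape=1#1##[#]___   (q1,#)→(q1,1,→)
state=q1 head=6 tape=1#1##1[_]__   (q1,_)→(q2,#,→)
state=q2 head=7 tape=1#1##1#[_]_   (q2,_)→(q0,#,→)
state=q0 head=8 tape=1#1##1##[_]
M halts after 12 transitions.

12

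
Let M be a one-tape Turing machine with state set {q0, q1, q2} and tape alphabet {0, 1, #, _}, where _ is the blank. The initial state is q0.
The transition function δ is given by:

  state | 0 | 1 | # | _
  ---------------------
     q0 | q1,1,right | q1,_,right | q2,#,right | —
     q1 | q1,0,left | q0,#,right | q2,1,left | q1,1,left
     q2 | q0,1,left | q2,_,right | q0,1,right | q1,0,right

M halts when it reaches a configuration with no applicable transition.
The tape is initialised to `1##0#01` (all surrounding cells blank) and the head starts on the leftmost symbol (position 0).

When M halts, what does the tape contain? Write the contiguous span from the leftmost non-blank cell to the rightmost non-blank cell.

0##_11#

state=q0 head=0 tape=[1]##0#01_   (q0,1)→(q1,_,right)
state=q1 head=1 tape=_[#]#0#01_   (q1,#)→(q2,1,left)
state=q2 head=0 tape=[_]1#0#01_   (q2,_)→(q1,0,right)
state=q1 head=1 tape=0[1]#0#01_   (q1,1)→(q0,#,right)
state=q0 head=2 tape=0#[#]0#01_   (q0,#)→(q2,#,right)
state=q2 head=3 tape=0##[0]#01_   (q2,0)→(q0,1,left)
state=q0 head=2 tape=0#[#]1#01_   (q0,#)→(q2,#,right)
state=q2 head=3 tape=0##[1]#01_   (q2,1)→(q2,_,right)
state=q2 head=4 tape=0##_[#]01_   (q2,#)→(q0,1,right)
state=q0 head=5 tape=0##_1[0]1_   (q0,0)→(q1,1,right)
state=q1 head=6 tape=0##_11[1]_   (q1,1)→(q0,#,right)
state=q0 head=7 tape=0##_11#[_]
The non-blank tape span at halt is 0##_11#.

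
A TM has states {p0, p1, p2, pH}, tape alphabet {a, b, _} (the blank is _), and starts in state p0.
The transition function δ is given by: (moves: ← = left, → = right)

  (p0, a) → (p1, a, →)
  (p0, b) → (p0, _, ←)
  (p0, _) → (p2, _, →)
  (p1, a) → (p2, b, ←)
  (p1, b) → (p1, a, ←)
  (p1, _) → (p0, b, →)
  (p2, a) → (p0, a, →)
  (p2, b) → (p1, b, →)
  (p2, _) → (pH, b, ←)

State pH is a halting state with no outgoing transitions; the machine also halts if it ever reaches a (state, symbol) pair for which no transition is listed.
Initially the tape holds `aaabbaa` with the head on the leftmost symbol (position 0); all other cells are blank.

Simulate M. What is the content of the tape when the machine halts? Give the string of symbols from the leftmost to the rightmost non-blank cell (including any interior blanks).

state=p0 head=0 tape=__[a]aabbaa   (p0,a)→(p1,a,→)
state=p1 head=1 tape=__a[a]abbaa   (p1,a)→(p2,b,←)
state=p2 head=0 tape=__[a]babbaa   (p2,a)→(p0,a,→)
state=p0 head=1 tape=__a[b]abbaa   (p0,b)→(p0,_,←)
state=p0 head=0 tape=__[a]_abbaa   (p0,a)→(p1,a,→)
state=p1 head=1 tape=__a[_]abbaa   (p1,_)→(p0,b,→)
state=p0 head=2 tape=__ab[a]bbaa   (p0,a)→(p1,a,→)
state=p1 head=3 tape=__aba[b]baa   (p1,b)→(p1,a,←)
state=p1 head=2 tape=__ab[a]abaa   (p1,a)→(p2,b,←)
state=p2 head=1 tape=__a[b]babaa   (p2,b)→(p1,b,→)
state=p1 head=2 tape=__ab[b]abaa   (p1,b)→(p1,a,←)
state=p1 head=1 tape=__a[b]aabaa   (p1,b)→(p1,a,←)
state=p1 head=0 tape=__[a]aaabaa   (p1,a)→(p2,b,←)
state=p2 head=-1 tape=_[_]baaabaa   (p2,_)→(pH,b,←)
state=pH head=-2 tape=[_]bbaaabaa
The non-blank tape span at halt is bbaaabaa.

bbaaabaa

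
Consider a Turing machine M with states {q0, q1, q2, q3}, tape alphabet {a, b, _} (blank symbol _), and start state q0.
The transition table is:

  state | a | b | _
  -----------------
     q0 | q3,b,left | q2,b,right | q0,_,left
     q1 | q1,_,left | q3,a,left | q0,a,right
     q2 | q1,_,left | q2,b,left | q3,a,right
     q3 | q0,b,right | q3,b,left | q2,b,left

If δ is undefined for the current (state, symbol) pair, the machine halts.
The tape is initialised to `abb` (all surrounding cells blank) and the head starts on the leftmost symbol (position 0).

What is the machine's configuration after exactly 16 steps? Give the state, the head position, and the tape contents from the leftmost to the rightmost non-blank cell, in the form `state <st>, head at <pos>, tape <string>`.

state=q0 head=0 tape=____[a]bb   (q0,a)→(q3,b,left)
state=q3 head=-1 tape=___[_]bbb   (q3,_)→(q2,b,left)
state=q2 head=-2 tape=__[_]bbbb   (q2,_)→(q3,a,right)
state=q3 head=-1 tape=__a[b]bbb   (q3,b)→(q3,b,left)
state=q3 head=-2 tape=__[a]bbbb   (q3,a)→(q0,b,right)
state=q0 head=-1 tape=__b[b]bbb   (q0,b)→(q2,b,right)
state=q2 head=0 tape=__bb[b]bb   (q2,b)→(q2,b,left)
state=q2 head=-1 tape=__b[b]bbb   (q2,b)→(q2,b,left)
state=q2 head=-2 tape=__[b]bbbb   (q2,b)→(q2,b,left)
state=q2 head=-3 tape=_[_]bbbbb   (q2,_)→(q3,a,right)
state=q3 head=-2 tape=_a[b]bbbb   (q3,b)→(q3,b,left)
state=q3 head=-3 tape=_[a]bbbbb   (q3,a)→(q0,b,right)
state=q0 head=-2 tape=_b[b]bbbb   (q0,b)→(q2,b,right)
state=q2 head=-1 tape=_bb[b]bbb   (q2,b)→(q2,b,left)
state=q2 head=-2 tape=_b[b]bbbb   (q2,b)→(q2,b,left)
state=q2 head=-3 tape=_[b]bbbbb   (q2,b)→(q2,b,left)
state=q2 head=-4 tape=[_]bbbbbb
After 16 steps: state q2, head at -4, tape bbbbbb.

state q2, head at -4, tape bbbbbb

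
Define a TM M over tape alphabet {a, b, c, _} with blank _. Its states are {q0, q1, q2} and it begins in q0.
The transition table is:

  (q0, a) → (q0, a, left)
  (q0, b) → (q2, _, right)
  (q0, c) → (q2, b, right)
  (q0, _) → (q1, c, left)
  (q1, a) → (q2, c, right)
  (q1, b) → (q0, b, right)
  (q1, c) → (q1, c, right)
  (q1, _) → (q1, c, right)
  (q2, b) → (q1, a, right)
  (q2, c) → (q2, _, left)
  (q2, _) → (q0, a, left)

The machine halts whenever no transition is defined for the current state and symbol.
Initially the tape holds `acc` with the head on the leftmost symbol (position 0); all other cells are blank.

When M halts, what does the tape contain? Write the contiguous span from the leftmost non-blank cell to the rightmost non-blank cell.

ccba___c

state=q0 head=0 tape=_____[a]cc   (q0,a)→(q0,a,left)
state=q0 head=-1 tape=____[_]acc   (q0,_)→(q1,c,left)
state=q1 head=-2 tape=___[_]cacc   (q1,_)→(q1,c,right)
state=q1 head=-1 tape=___c[c]acc   (q1,c)→(q1,c,right)
state=q1 head=0 tape=___cc[a]cc   (q1,a)→(q2,c,right)
state=q2 head=1 tape=___ccc[c]c   (q2,c)→(q2,_,left)
state=q2 head=0 tape=___cc[c]_c   (q2,c)→(q2,_,left)
state=q2 head=-1 tape=___c[c]__c   (q2,c)→(q2,_,left)
state=q2 head=-2 tape=___[c]___c   (q2,c)→(q2,_,left)
state=q2 head=-3 tape=__[_]____c   (q2,_)→(q0,a,left)
state=q0 head=-4 tape=_[_]a____c   (q0,_)→(q1,c,left)
state=q1 head=-5 tape=[_]ca____c   (q1,_)→(q1,c,right)
state=q1 head=-4 tape=c[c]a____c   (q1,c)→(q1,c,right)
state=q1 head=-3 tape=cc[a]____c   (q1,a)→(q2,c,right)
state=q2 head=-2 tape=ccc[_]___c   (q2,_)→(q0,a,left)
state=q0 head=-3 tape=cc[c]a___c   (q0,c)→(q2,b,right)
state=q2 head=-2 tape=ccb[a]___c
The non-blank tape span at halt is ccba___c.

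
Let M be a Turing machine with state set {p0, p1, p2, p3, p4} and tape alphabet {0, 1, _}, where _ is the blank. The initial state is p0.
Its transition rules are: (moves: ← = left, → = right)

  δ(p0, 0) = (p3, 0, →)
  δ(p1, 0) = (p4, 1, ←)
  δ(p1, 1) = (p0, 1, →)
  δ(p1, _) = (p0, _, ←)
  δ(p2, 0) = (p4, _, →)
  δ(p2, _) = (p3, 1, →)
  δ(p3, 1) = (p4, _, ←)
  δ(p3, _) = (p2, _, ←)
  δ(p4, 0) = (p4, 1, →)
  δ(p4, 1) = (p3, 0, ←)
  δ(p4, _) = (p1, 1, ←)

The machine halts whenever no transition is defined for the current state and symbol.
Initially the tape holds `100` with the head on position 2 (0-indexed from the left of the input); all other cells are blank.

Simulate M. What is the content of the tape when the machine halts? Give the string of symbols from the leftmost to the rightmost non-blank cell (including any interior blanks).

1_11

state=p0 head=2 tape=10[0]_   (p0,0)→(p3,0,→)
state=p3 head=3 tape=100[_]   (p3,_)→(p2,_,←)
state=p2 head=2 tape=10[0]_   (p2,0)→(p4,_,→)
state=p4 head=3 tape=10_[_]   (p4,_)→(p1,1,←)
state=p1 head=2 tape=10[_]1   (p1,_)→(p0,_,←)
state=p0 head=1 tape=1[0]_1   (p0,0)→(p3,0,→)
state=p3 head=2 tape=10[_]1   (p3,_)→(p2,_,←)
state=p2 head=1 tape=1[0]_1   (p2,0)→(p4,_,→)
state=p4 head=2 tape=1_[_]1   (p4,_)→(p1,1,←)
state=p1 head=1 tape=1[_]11   (p1,_)→(p0,_,←)
state=p0 head=0 tape=[1]_11
The non-blank tape span at halt is 1_11.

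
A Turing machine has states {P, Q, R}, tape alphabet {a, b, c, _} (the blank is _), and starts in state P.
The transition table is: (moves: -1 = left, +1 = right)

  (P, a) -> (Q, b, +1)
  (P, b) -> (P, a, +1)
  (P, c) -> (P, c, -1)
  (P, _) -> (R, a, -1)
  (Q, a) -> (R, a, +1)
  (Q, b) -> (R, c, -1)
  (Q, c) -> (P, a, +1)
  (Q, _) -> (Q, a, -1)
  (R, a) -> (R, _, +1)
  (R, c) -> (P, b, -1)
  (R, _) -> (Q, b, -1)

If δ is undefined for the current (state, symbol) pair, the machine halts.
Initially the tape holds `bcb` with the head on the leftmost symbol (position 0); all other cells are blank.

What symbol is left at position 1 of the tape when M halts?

a

P | [b]cb__   read b → write a, move +1, go to P
P | a[c]b__   read c → write c, move -1, go to P
P | [a]cb__   read a → write b, move +1, go to Q
Q | b[c]b__   read c → write a, move +1, go to P
P | ba[b]__   read b → write a, move +1, go to P
P | baa[_]_   read _ → write a, move -1, go to R
R | ba[a]a_   read a → write _, move +1, go to R
R | ba_[a]_   read a → write _, move +1, go to R
R | ba__[_]   read _ → write b, move -1, go to Q
Q | ba_[_]b   read _ → write a, move -1, go to Q
Q | ba[_]ab   read _ → write a, move -1, go to Q
Q | b[a]aab   read a → write a, move +1, go to R
R | ba[a]ab   read a → write _, move +1, go to R
R | ba_[a]b   read a → write _, move +1, go to R
R | ba__[b]
Cell 1 holds a when M halts.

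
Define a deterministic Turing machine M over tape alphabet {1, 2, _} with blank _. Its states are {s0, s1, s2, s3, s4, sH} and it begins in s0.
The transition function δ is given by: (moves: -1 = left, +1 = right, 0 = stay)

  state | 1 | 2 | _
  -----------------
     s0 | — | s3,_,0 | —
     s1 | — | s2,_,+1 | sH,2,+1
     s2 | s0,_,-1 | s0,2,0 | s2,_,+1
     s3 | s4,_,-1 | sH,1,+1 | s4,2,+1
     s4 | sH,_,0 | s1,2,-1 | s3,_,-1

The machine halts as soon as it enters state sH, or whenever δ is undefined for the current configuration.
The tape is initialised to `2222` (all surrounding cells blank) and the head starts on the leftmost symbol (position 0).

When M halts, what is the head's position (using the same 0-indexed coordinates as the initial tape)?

4

state=s0 head=0 tape=[2]222_   (s0,2)→(s3,_,0)
state=s3 head=0 tape=[_]222_   (s3,_)→(s4,2,+1)
state=s4 head=1 tape=2[2]22_   (s4,2)→(s1,2,-1)
state=s1 head=0 tape=[2]222_   (s1,2)→(s2,_,+1)
state=s2 head=1 tape=_[2]22_   (s2,2)→(s0,2,0)
state=s0 head=1 tape=_[2]22_   (s0,2)→(s3,_,0)
state=s3 head=1 tape=_[_]22_   (s3,_)→(s4,2,+1)
state=s4 head=2 tape=_2[2]2_   (s4,2)→(s1,2,-1)
state=s1 head=1 tape=_[2]22_   (s1,2)→(s2,_,+1)
state=s2 head=2 tape=__[2]2_   (s2,2)→(s0,2,0)
state=s0 head=2 tape=__[2]2_   (s0,2)→(s3,_,0)
state=s3 head=2 tape=__[_]2_   (s3,_)→(s4,2,+1)
state=s4 head=3 tape=__2[2]_   (s4,2)→(s1,2,-1)
state=s1 head=2 tape=__[2]2_   (s1,2)→(s2,_,+1)
state=s2 head=3 tape=___[2]_   (s2,2)→(s0,2,0)
state=s0 head=3 tape=___[2]_   (s0,2)→(s3,_,0)
state=s3 head=3 tape=___[_]_   (s3,_)→(s4,2,+1)
state=s4 head=4 tape=___2[_]   (s4,_)→(s3,_,-1)
state=s3 head=3 tape=___[2]_   (s3,2)→(sH,1,+1)
state=sH head=4 tape=___1[_]
At halt the head is at cell 4.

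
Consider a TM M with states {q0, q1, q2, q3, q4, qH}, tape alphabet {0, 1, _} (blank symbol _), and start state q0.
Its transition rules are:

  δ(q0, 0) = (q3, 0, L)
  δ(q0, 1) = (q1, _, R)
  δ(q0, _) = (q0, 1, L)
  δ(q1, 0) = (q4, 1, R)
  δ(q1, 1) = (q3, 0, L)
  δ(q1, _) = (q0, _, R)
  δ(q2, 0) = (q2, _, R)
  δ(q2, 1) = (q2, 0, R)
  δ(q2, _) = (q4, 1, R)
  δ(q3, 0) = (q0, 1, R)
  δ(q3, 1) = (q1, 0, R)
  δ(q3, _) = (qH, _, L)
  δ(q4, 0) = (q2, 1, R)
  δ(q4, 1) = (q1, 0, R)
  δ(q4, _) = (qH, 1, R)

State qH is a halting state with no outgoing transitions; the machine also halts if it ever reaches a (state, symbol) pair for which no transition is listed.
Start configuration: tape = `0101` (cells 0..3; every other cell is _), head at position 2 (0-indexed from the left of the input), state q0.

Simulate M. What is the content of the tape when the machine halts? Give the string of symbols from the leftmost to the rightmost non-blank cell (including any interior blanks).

state=q0 head=2 tape=01[0]1____   (q0,0)→(q3,0,L)
state=q3 head=1 tape=0[1]01____   (q3,1)→(q1,0,R)
state=q1 head=2 tape=00[0]1____   (q1,0)→(q4,1,R)
state=q4 head=3 tape=001[1]____   (q4,1)→(q1,0,R)
state=q1 head=4 tape=0010[_]___   (q1,_)→(q0,_,R)
state=q0 head=5 tape=0010_[_]__   (q0,_)→(q0,1,L)
state=q0 head=4 tape=0010[_]1__   (q0,_)→(q0,1,L)
state=q0 head=3 tape=001[0]11__   (q0,0)→(q3,0,L)
state=q3 head=2 tape=00[1]011__   (q3,1)→(q1,0,R)
state=q1 head=3 tape=000[0]11__   (q1,0)→(q4,1,R)
state=q4 head=4 tape=0001[1]1__   (q4,1)→(q1,0,R)
state=q1 head=5 tape=00010[1]__   (q1,1)→(q3,0,L)
state=q3 head=4 tape=0001[0]0__   (q3,0)→(q0,1,R)
state=q0 head=5 tape=00011[0]__   (q0,0)→(q3,0,L)
state=q3 head=4 tape=0001[1]0__   (q3,1)→(q1,0,R)
state=q1 head=5 tape=00010[0]__   (q1,0)→(q4,1,R)
state=q4 head=6 tape=000101[_]_   (q4,_)→(qH,1,R)
state=qH head=7 tape=0001011[_]
The non-blank tape span at halt is 0001011.

0001011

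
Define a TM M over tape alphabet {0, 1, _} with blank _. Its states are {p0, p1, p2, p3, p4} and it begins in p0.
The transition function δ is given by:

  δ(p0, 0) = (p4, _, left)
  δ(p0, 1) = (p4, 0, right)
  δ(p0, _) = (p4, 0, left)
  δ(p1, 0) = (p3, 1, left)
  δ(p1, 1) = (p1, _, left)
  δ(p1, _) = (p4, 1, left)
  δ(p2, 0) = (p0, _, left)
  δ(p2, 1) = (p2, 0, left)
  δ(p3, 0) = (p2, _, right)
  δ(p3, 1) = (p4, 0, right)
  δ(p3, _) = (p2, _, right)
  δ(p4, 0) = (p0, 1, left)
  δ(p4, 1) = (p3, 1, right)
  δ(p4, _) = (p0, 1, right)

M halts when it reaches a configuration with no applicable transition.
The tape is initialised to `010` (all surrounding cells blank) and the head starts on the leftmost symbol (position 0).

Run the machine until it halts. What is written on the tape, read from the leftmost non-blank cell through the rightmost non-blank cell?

1_00

p0 | _[0]10   read 0 → write _, move left, go to p4
p4 | [_]_10   read _ → write 1, move right, go to p0
p0 | 1[_]10   read _ → write 0, move left, go to p4
p4 | [1]010   read 1 → write 1, move right, go to p3
p3 | 1[0]10   read 0 → write _, move right, go to p2
p2 | 1_[1]0   read 1 → write 0, move left, go to p2
p2 | 1[_]00
The non-blank tape span at halt is 1_00.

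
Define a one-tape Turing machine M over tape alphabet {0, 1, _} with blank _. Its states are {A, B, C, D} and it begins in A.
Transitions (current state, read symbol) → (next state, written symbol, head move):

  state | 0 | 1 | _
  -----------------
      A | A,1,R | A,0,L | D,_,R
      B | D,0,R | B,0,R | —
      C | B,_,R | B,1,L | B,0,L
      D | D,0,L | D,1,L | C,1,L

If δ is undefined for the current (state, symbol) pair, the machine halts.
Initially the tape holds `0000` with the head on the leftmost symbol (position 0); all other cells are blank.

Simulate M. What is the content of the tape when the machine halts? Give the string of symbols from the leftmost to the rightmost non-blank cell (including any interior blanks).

01111001

state=A head=0 tape=___[0]000__   (A,0)→(A,1,R)
state=A head=1 tape=___1[0]00__   (A,0)→(A,1,R)
state=A head=2 tape=___11[0]0__   (A,0)→(A,1,R)
state=A head=3 tape=___111[0]__   (A,0)→(A,1,R)
state=A head=4 tape=___1111[_]_   (A,_)→(D,_,R)
state=D head=5 tape=___1111_[_]   (D,_)→(C,1,L)
state=C head=4 tape=___1111[_]1   (C,_)→(B,0,L)
state=B head=3 tape=___111[1]01   (B,1)→(B,0,R)
state=B head=4 tape=___1110[0]1   (B,0)→(D,0,R)
state=D head=5 tape=___11100[1]   (D,1)→(D,1,L)
state=D head=4 tape=___1110[0]1   (D,0)→(D,0,L)
state=D head=3 tape=___111[0]01   (D,0)→(D,0,L)
state=D head=2 tape=___11[1]001   (D,1)→(D,1,L)
state=D head=1 tape=___1[1]1001   (D,1)→(D,1,L)
state=D head=0 tape=___[1]11001   (D,1)→(D,1,L)
state=D head=-1 tape=__[_]111001   (D,_)→(C,1,L)
state=C head=-2 tape=_[_]1111001   (C,_)→(B,0,L)
state=B head=-3 tape=[_]01111001
The non-blank tape span at halt is 01111001.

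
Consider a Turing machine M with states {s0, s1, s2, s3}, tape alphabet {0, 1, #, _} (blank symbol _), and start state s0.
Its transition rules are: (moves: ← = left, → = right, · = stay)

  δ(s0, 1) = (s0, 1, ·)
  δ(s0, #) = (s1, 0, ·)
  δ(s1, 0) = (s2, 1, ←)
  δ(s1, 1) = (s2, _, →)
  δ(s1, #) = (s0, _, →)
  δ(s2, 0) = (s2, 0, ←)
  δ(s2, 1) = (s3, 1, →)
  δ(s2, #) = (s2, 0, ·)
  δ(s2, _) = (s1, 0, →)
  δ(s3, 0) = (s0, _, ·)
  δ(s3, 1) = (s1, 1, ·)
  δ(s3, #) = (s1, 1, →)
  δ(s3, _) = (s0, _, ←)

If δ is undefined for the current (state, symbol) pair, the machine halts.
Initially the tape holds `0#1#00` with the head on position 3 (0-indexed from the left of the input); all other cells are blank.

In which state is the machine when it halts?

s0

state=s0 head=3 tape=0#1[#]00   (s0,#)→(s1,0,·)
state=s1 head=3 tape=0#1[0]00   (s1,0)→(s2,1,←)
state=s2 head=2 tape=0#[1]100   (s2,1)→(s3,1,→)
state=s3 head=3 tape=0#1[1]00   (s3,1)→(s1,1,·)
state=s1 head=3 tape=0#1[1]00   (s1,1)→(s2,_,→)
state=s2 head=4 tape=0#1_[0]0   (s2,0)→(s2,0,←)
state=s2 head=3 tape=0#1[_]00   (s2,_)→(s1,0,→)
state=s1 head=4 tape=0#10[0]0   (s1,0)→(s2,1,←)
state=s2 head=3 tape=0#1[0]10   (s2,0)→(s2,0,←)
state=s2 head=2 tape=0#[1]010   (s2,1)→(s3,1,→)
state=s3 head=3 tape=0#1[0]10   (s3,0)→(s0,_,·)
state=s0 head=3 tape=0#1[_]10
No transition is defined for (s0, _); M halts in state s0.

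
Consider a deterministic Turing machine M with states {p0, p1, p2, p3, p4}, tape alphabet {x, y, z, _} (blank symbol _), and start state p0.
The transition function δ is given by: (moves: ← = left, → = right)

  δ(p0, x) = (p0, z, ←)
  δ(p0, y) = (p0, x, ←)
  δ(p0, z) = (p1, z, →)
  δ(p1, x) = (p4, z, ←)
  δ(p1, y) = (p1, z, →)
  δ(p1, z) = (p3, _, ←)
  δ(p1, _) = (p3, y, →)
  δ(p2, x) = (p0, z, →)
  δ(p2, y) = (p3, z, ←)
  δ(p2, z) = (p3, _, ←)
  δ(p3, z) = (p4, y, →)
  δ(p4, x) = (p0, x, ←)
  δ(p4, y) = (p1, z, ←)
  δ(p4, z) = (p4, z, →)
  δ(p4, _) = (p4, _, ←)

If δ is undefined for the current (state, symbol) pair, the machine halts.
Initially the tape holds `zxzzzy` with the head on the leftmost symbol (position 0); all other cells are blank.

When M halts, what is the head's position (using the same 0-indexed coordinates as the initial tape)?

state=p0 head=0 tape=_[z]xzzzy   (p0,z)→(p1,z,→)
state=p1 head=1 tape=_z[x]zzzy   (p1,x)→(p4,z,←)
state=p4 head=0 tape=_[z]zzzzy   (p4,z)→(p4,z,→)
state=p4 head=1 tape=_z[z]zzzy   (p4,z)→(p4,z,→)
state=p4 head=2 tape=_zz[z]zzy   (p4,z)→(p4,z,→)
state=p4 head=3 tape=_zzz[z]zy   (p4,z)→(p4,z,→)
state=p4 head=4 tape=_zzzz[z]y   (p4,z)→(p4,z,→)
state=p4 head=5 tape=_zzzzz[y]   (p4,y)→(p1,z,←)
state=p1 head=4 tape=_zzzz[z]z   (p1,z)→(p3,_,←)
state=p3 head=3 tape=_zzz[z]_z   (p3,z)→(p4,y,→)
state=p4 head=4 tape=_zzzy[_]z   (p4,_)→(p4,_,←)
state=p4 head=3 tape=_zzz[y]_z   (p4,y)→(p1,z,←)
state=p1 head=2 tape=_zz[z]z_z   (p1,z)→(p3,_,←)
state=p3 head=1 tape=_z[z]_z_z   (p3,z)→(p4,y,→)
state=p4 head=2 tape=_zy[_]z_z   (p4,_)→(p4,_,←)
state=p4 head=1 tape=_z[y]_z_z   (p4,y)→(p1,z,←)
state=p1 head=0 tape=_[z]z_z_z   (p1,z)→(p3,_,←)
state=p3 head=-1 tape=[_]_z_z_z
At halt the head is at cell -1.

-1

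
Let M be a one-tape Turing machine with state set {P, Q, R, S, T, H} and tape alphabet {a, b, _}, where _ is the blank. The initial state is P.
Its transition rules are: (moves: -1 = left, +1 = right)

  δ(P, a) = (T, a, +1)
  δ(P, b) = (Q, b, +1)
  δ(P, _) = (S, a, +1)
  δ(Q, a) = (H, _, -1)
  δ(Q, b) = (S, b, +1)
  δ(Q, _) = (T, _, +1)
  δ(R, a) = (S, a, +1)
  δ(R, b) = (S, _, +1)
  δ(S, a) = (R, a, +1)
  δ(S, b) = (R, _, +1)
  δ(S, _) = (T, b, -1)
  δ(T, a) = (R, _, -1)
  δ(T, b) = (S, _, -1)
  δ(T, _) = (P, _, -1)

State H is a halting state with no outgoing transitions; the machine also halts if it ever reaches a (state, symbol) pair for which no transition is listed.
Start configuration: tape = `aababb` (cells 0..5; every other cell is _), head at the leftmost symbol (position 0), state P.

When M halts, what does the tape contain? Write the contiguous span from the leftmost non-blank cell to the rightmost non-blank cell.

bbabb

P | _[a]ababb   read a → write a, move +1, go to T
T | _a[a]babb   read a → write _, move -1, go to R
R | _[a]_babb   read a → write a, move +1, go to S
S | _a[_]babb   read _ → write b, move -1, go to T
T | _[a]bbabb   read a → write _, move -1, go to R
R | [_]_bbabb
The non-blank tape span at halt is bbabb.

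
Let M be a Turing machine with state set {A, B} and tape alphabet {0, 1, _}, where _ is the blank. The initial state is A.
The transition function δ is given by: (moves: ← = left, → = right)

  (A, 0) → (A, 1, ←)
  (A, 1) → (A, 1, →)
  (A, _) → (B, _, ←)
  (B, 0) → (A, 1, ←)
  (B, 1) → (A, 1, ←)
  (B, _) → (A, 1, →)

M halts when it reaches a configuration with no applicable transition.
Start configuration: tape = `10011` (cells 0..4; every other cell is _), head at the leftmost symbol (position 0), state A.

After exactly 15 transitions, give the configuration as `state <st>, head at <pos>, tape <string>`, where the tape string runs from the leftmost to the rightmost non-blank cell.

state A, head at 3, tape 11111

state=A head=0 tape=[1]0011_   (A,1)→(A,1,→)
state=A head=1 tape=1[0]011_   (A,0)→(A,1,←)
state=A head=0 tape=[1]1011_   (A,1)→(A,1,→)
state=A head=1 tape=1[1]011_   (A,1)→(A,1,→)
state=A head=2 tape=11[0]11_   (A,0)→(A,1,←)
state=A head=1 tape=1[1]111_   (A,1)→(A,1,→)
state=A head=2 tape=11[1]11_   (A,1)→(A,1,→)
state=A head=3 tape=111[1]1_   (A,1)→(A,1,→)
state=A head=4 tape=1111[1]_   (A,1)→(A,1,→)
state=A head=5 tape=11111[_]   (A,_)→(B,_,←)
state=B head=4 tape=1111[1]_   (B,1)→(A,1,←)
state=A head=3 tape=111[1]1_   (A,1)→(A,1,→)
state=A head=4 tape=1111[1]_   (A,1)→(A,1,→)
state=A head=5 tape=11111[_]   (A,_)→(B,_,←)
state=B head=4 tape=1111[1]_   (B,1)→(A,1,←)
state=A head=3 tape=111[1]1_
After 15 steps: state A, head at 3, tape 11111.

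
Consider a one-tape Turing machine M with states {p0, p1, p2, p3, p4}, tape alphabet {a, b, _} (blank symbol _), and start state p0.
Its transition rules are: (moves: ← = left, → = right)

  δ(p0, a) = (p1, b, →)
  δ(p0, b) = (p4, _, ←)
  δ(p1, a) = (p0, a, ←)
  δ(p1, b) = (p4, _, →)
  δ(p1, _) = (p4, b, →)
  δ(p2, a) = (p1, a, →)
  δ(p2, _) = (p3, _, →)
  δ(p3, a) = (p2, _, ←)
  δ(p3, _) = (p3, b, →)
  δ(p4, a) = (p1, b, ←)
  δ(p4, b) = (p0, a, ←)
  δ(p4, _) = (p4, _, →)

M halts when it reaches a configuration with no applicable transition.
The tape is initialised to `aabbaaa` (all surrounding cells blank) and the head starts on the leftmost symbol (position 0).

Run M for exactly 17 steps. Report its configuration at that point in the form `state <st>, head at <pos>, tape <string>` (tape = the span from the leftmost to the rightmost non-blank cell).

state=p0 head=0 tape=_[a]abbaaa   (p0,a)→(p1,b,→)
state=p1 head=1 tape=_b[a]bbaaa   (p1,a)→(p0,a,←)
state=p0 head=0 tape=_[b]abbaaa   (p0,b)→(p4,_,←)
state=p4 head=-1 tape=[_]_abbaaa   (p4,_)→(p4,_,→)
state=p4 head=0 tape=_[_]abbaaa   (p4,_)→(p4,_,→)
state=p4 head=1 tape=__[a]bbaaa   (p4,a)→(p1,b,←)
state=p1 head=0 tape=_[_]bbbaaa   (p1,_)→(p4,b,→)
state=p4 head=1 tape=_b[b]bbaaa   (p4,b)→(p0,a,←)
state=p0 head=0 tape=_[b]abbaaa   (p0,b)→(p4,_,←)
state=p4 head=-1 tape=[_]_abbaaa   (p4,_)→(p4,_,→)
state=p4 head=0 tape=_[_]abbaaa   (p4,_)→(p4,_,→)
state=p4 head=1 tape=__[a]bbaaa   (p4,a)→(p1,b,←)
state=p1 head=0 tape=_[_]bbbaaa   (p1,_)→(p4,b,→)
state=p4 head=1 tape=_b[b]bbaaa   (p4,b)→(p0,a,←)
state=p0 head=0 tape=_[b]abbaaa   (p0,b)→(p4,_,←)
state=p4 head=-1 tape=[_]_abbaaa   (p4,_)→(p4,_,→)
state=p4 head=0 tape=_[_]abbaaa   (p4,_)→(p4,_,→)
state=p4 head=1 tape=__[a]bbaaa
After 17 steps: state p4, head at 1, tape abbaaa.

state p4, head at 1, tape abbaaa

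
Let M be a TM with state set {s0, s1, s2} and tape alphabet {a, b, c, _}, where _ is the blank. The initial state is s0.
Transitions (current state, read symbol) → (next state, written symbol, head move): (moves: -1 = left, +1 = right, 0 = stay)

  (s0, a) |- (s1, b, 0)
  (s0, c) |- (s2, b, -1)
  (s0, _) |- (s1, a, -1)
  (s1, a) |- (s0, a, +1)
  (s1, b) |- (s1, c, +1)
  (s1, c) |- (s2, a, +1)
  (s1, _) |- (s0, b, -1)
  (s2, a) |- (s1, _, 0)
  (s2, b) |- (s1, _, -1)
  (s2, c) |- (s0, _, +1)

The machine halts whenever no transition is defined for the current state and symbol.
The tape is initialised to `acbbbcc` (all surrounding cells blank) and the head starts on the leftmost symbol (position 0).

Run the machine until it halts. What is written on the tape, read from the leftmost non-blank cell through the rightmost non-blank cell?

caccc_bbbb

s0 | [a]cbbbcc___   read a → write b, move 0, go to s1
s1 | [b]cbbbcc___   read b → write c, move +1, go to s1
s1 | c[c]bbbcc___   read c → write a, move +1, go to s2
s2 | ca[b]bbcc___   read b → write _, move -1, go to s1
s1 | c[a]_bbcc___   read a → write a, move +1, go to s0
s0 | ca[_]bbcc___   read _ → write a, move -1, go to s1
s1 | c[a]abbcc___   read a → write a, move +1, go to s0
s0 | ca[a]bbcc___   read a → write b, move 0, go to s1
s1 | ca[b]bbcc___   read b → write c, move +1, go to s1
s1 | cac[b]bcc___   read b → write c, move +1, go to s1
s1 | cacc[b]cc___   read b → write c, move +1, go to s1
s1 | caccc[c]c___   read c → write a, move +1, go to s2
s2 | caccca[c]___   read c → write _, move +1, go to s0
s0 | caccca_[_]__   read _ → write a, move -1, go to s1
s1 | caccca[_]a__   read _ → write b, move -1, go to s0
s0 | caccc[a]ba__   read a → write b, move 0, go to s1
s1 | caccc[b]ba__   read b → write c, move +1, go to s1
s1 | cacccc[b]a__   read b → write c, move +1, go to s1
s1 | caccccc[a]__   read a → write a, move +1, go to s0
s0 | caccccca[_]_   read _ → write a, move -1, go to s1
s1 | caccccc[a]a_   read a → write a, move +1, go to s0
s0 | caccccca[a]_   read a → write b, move 0, go to s1
s1 | caccccca[b]_   read b → write c, move +1, go to s1
s1 | cacccccac[_]   read _ → write b, move -1, go to s0
s0 | caccccca[c]b   read c → write b, move -1, go to s2
s2 | caccccc[a]bb   read a → write _, move 0, go to s1
s1 | caccccc[_]bb   read _ → write b, move -1, go to s0
s0 | cacccc[c]bbb   read c → write b, move -1, go to s2
s2 | caccc[c]bbbb   read c → write _, move +1, go to s0
s0 | caccc_[b]bbb
The non-blank tape span at halt is caccc_bbbb.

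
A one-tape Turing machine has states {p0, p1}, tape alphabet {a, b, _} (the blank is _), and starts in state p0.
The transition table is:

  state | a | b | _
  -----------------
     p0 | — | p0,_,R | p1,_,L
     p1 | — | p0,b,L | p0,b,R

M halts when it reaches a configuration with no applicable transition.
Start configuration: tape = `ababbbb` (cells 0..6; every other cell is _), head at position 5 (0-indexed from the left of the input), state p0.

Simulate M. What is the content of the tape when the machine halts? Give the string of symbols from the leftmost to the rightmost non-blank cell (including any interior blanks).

aba_b_b

state=p0 head=5 tape=ababb[b]b_   (p0,b)→(p0,_,R)
state=p0 head=6 tape=ababb_[b]_   (p0,b)→(p0,_,R)
state=p0 head=7 tape=ababb__[_]   (p0,_)→(p1,_,L)
state=p1 head=6 tape=ababb_[_]_   (p1,_)→(p0,b,R)
state=p0 head=7 tape=ababb_b[_]   (p0,_)→(p1,_,L)
state=p1 head=6 tape=ababb_[b]_   (p1,b)→(p0,b,L)
state=p0 head=5 tape=ababb[_]b_   (p0,_)→(p1,_,L)
state=p1 head=4 tape=abab[b]_b_   (p1,b)→(p0,b,L)
state=p0 head=3 tape=aba[b]b_b_   (p0,b)→(p0,_,R)
state=p0 head=4 tape=aba_[b]_b_   (p0,b)→(p0,_,R)
state=p0 head=5 tape=aba__[_]b_   (p0,_)→(p1,_,L)
state=p1 head=4 tape=aba_[_]_b_   (p1,_)→(p0,b,R)
state=p0 head=5 tape=aba_b[_]b_   (p0,_)→(p1,_,L)
state=p1 head=4 tape=aba_[b]_b_   (p1,b)→(p0,b,L)
state=p0 head=3 tape=aba[_]b_b_   (p0,_)→(p1,_,L)
state=p1 head=2 tape=ab[a]_b_b_
The non-blank tape span at halt is aba_b_b.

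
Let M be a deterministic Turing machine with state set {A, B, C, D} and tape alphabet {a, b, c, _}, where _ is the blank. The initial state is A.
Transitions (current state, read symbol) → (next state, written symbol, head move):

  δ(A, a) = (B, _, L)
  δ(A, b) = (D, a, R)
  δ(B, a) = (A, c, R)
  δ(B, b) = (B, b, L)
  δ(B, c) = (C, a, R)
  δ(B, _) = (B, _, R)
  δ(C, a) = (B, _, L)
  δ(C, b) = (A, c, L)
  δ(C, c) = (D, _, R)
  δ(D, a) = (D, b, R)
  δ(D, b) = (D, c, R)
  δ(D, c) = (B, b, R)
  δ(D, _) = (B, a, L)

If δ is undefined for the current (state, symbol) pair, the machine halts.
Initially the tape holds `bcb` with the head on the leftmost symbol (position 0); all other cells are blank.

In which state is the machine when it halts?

A

A | [b]cb_   read b → write a, move R, go to D
D | a[c]b_   read c → write b, move R, go to B
B | ab[b]_   read b → write b, move L, go to B
B | a[b]b_   read b → write b, move L, go to B
B | [a]bb_   read a → write c, move R, go to A
A | c[b]b_   read b → write a, move R, go to D
D | ca[b]_   read b → write c, move R, go to D
D | cac[_]   read _ → write a, move L, go to B
B | ca[c]a   read c → write a, move R, go to C
C | caa[a]   read a → write _, move L, go to B
B | ca[a]_   read a → write c, move R, go to A
A | cac[_]
No transition is defined for (A, _); M halts in state A.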